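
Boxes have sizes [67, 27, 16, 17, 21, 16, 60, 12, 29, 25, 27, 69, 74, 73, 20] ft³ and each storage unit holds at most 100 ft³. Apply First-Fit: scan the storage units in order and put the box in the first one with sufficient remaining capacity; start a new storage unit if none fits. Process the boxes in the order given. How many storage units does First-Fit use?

Put 67 ft³ in storage unit 1; 33 ft³ remain.
Put 27 ft³ in storage unit 1; 6 ft³ remain.
Put 16 ft³ in storage unit 2; 84 ft³ remain.
Put 17 ft³ in storage unit 2; 67 ft³ remain.
Put 21 ft³ in storage unit 2; 46 ft³ remain.
Put 16 ft³ in storage unit 2; 30 ft³ remain.
Put 60 ft³ in storage unit 3; 40 ft³ remain.
Put 12 ft³ in storage unit 2; 18 ft³ remain.
Put 29 ft³ in storage unit 3; 11 ft³ remain.
Put 25 ft³ in storage unit 4; 75 ft³ remain.
Put 27 ft³ in storage unit 4; 48 ft³ remain.
Put 69 ft³ in storage unit 5; 31 ft³ remain.
Put 74 ft³ in storage unit 6; 26 ft³ remain.
Put 73 ft³ in storage unit 7; 27 ft³ remain.
Put 20 ft³ in storage unit 4; 28 ft³ remain.
Final storage units: [67,27] [16,17,21,16,12] [60,29] [25,27,20] [69] [74] [73].

7 storage units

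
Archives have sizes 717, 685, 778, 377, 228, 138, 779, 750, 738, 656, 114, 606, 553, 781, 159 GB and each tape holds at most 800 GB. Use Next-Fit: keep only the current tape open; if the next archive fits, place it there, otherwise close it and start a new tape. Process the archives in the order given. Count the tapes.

717 GB → tape 1 (remaining 83 GB)
685 GB → tape 2 (remaining 115 GB)
778 GB → tape 3 (remaining 22 GB)
377 GB → tape 4 (remaining 423 GB)
228 GB → tape 4 (remaining 195 GB)
138 GB → tape 4 (remaining 57 GB)
779 GB → tape 5 (remaining 21 GB)
750 GB → tape 6 (remaining 50 GB)
738 GB → tape 7 (remaining 62 GB)
656 GB → tape 8 (remaining 144 GB)
114 GB → tape 8 (remaining 30 GB)
606 GB → tape 9 (remaining 194 GB)
553 GB → tape 10 (remaining 247 GB)
781 GB → tape 11 (remaining 19 GB)
159 GB → tape 12 (remaining 641 GB)
Final tapes: [717] [685] [778] [377,228,138] [779] [750] [738] [656,114] [606] [553] [781] [159].

12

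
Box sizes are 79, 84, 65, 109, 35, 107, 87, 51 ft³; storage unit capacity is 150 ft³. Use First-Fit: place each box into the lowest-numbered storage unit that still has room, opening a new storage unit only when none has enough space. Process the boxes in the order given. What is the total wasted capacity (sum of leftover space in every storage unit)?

133

79 ft³ → storage unit 1 (remaining 71 ft³)
84 ft³ → storage unit 2 (remaining 66 ft³)
65 ft³ → storage unit 1 (remaining 6 ft³)
109 ft³ → storage unit 3 (remaining 41 ft³)
35 ft³ → storage unit 2 (remaining 31 ft³)
107 ft³ → storage unit 4 (remaining 43 ft³)
87 ft³ → storage unit 5 (remaining 63 ft³)
51 ft³ → storage unit 5 (remaining 12 ft³)
5 storage units × 150 ft³ = 750 ft³; used 617 ft³; unused 133 ft³.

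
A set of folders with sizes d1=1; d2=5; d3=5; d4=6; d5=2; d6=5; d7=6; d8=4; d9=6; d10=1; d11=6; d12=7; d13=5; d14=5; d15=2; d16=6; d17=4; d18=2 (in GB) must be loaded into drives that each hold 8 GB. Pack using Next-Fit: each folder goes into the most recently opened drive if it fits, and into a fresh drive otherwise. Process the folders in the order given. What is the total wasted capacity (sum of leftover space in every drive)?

26

Put d1 (1 GB) in drive 1; 7 GB remain.
Put d2 (5 GB) in drive 1; 2 GB remain.
Put d3 (5 GB) in drive 2; 3 GB remain.
Put d4 (6 GB) in drive 3; 2 GB remain.
Put d5 (2 GB) in drive 3; 0 GB remain.
Put d6 (5 GB) in drive 4; 3 GB remain.
Put d7 (6 GB) in drive 5; 2 GB remain.
Put d8 (4 GB) in drive 6; 4 GB remain.
Put d9 (6 GB) in drive 7; 2 GB remain.
Put d10 (1 GB) in drive 7; 1 GB remain.
Put d11 (6 GB) in drive 8; 2 GB remain.
Put d12 (7 GB) in drive 9; 1 GB remain.
Put d13 (5 GB) in drive 10; 3 GB remain.
Put d14 (5 GB) in drive 11; 3 GB remain.
Put d15 (2 GB) in drive 11; 1 GB remain.
Put d16 (6 GB) in drive 12; 2 GB remain.
Put d17 (4 GB) in drive 13; 4 GB remain.
Put d18 (2 GB) in drive 13; 2 GB remain.
13 drives × 8 GB = 104 GB; used 78 GB; unused 26 GB.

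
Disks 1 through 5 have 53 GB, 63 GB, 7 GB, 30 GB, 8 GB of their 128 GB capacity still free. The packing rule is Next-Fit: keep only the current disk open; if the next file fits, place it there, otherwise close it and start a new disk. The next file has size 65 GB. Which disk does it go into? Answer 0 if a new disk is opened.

Next-Fit only looks at disk 5, which has 8 GB free.
65 GB does not fit, so a new disk is opened.

0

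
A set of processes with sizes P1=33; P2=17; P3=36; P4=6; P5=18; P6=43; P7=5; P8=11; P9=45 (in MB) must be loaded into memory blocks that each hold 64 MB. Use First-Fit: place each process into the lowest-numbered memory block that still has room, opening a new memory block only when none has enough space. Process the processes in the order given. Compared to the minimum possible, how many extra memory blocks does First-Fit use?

First-Fit: [33,17,6,5] [36,18] [43,11] [45] → 4 memory blocks.
Total size 214 MB; any packing needs at least ⌈214/64⌉ = 4 memory blocks.
So 4 is already optimal.

0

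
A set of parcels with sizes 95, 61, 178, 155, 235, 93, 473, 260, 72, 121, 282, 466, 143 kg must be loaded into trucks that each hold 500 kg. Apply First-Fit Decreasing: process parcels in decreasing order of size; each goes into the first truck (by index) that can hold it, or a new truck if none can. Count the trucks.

Sorted descending: 473, 466, 282, 260, 235, 178, 155, 143, 121, 95, 93, 72, 61.
Put 473 kg in truck 1; 27 kg remain.
Put 466 kg in truck 2; 34 kg remain.
Put 282 kg in truck 3; 218 kg remain.
Put 260 kg in truck 4; 240 kg remain.
Put 235 kg in truck 4; 5 kg remain.
Put 178 kg in truck 3; 40 kg remain.
Put 155 kg in truck 5; 345 kg remain.
Put 143 kg in truck 5; 202 kg remain.
Put 121 kg in truck 5; 81 kg remain.
Put 95 kg in truck 6; 405 kg remain.
Put 93 kg in truck 6; 312 kg remain.
Put 72 kg in truck 5; 9 kg remain.
Put 61 kg in truck 6; 251 kg remain.

6 trucks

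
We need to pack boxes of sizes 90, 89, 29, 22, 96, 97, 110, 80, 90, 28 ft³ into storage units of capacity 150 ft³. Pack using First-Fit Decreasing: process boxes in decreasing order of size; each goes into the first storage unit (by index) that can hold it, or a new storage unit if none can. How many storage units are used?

Sorted descending: 110, 97, 96, 90, 90, 89, 80, 29, 28, 22.
Put 110 ft³ in storage unit 1; 40 ft³ remain.
Put 97 ft³ in storage unit 2; 53 ft³ remain.
Put 96 ft³ in storage unit 3; 54 ft³ remain.
Put 90 ft³ in storage unit 4; 60 ft³ remain.
Put 90 ft³ in storage unit 5; 60 ft³ remain.
Put 89 ft³ in storage unit 6; 61 ft³ remain.
Put 80 ft³ in storage unit 7; 70 ft³ remain.
Put 29 ft³ in storage unit 1; 11 ft³ remain.
Put 28 ft³ in storage unit 2; 25 ft³ remain.
Put 22 ft³ in storage unit 2; 3 ft³ remain.

7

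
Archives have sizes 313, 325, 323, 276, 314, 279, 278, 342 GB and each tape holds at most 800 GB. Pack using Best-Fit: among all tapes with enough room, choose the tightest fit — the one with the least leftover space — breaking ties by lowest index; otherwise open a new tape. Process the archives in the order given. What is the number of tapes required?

tape 1: place 313 GB, 487 GB left
tape 1: place 325 GB, 162 GB left
tape 2: place 323 GB, 477 GB left
tape 2: place 276 GB, 201 GB left
tape 3: place 314 GB, 486 GB left
tape 3: place 279 GB, 207 GB left
tape 4: place 278 GB, 522 GB left
tape 4: place 342 GB, 180 GB left

4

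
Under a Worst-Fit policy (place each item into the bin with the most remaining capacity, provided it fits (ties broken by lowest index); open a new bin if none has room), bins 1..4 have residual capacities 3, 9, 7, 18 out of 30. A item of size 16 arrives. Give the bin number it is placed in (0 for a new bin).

Bins with room: bin 4 (18).
Most room is bin 4 with 18 free.

4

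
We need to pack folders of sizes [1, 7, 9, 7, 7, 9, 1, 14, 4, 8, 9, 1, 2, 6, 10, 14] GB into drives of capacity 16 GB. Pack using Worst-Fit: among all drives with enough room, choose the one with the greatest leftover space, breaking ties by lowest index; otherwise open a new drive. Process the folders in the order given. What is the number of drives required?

8

1 GB → drive 1 (remaining 15 GB)
7 GB → drive 1 (remaining 8 GB)
9 GB → drive 2 (remaining 7 GB)
7 GB → drive 1 (remaining 1 GB)
7 GB → drive 2 (remaining 0 GB)
9 GB → drive 3 (remaining 7 GB)
1 GB → drive 3 (remaining 6 GB)
14 GB → drive 4 (remaining 2 GB)
4 GB → drive 3 (remaining 2 GB)
8 GB → drive 5 (remaining 8 GB)
9 GB → drive 6 (remaining 7 GB)
1 GB → drive 5 (remaining 7 GB)
2 GB → drive 5 (remaining 5 GB)
6 GB → drive 6 (remaining 1 GB)
10 GB → drive 7 (remaining 6 GB)
14 GB → drive 8 (remaining 2 GB)
Final drives: [1,7,7] [9,7] [9,1,4] [14] [8,1,2] [9,6] [10] [14].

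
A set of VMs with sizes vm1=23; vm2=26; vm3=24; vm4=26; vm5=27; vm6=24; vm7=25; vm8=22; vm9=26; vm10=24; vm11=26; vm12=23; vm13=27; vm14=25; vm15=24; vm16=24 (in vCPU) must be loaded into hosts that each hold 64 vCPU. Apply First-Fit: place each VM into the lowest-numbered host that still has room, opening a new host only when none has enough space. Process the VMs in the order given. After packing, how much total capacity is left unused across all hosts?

116

Put vm1 (23 vCPU) in host 1; 41 vCPU remain.
Put vm2 (26 vCPU) in host 1; 15 vCPU remain.
Put vm3 (24 vCPU) in host 2; 40 vCPU remain.
Put vm4 (26 vCPU) in host 2; 14 vCPU remain.
Put vm5 (27 vCPU) in host 3; 37 vCPU remain.
Put vm6 (24 vCPU) in host 3; 13 vCPU remain.
Put vm7 (25 vCPU) in host 4; 39 vCPU remain.
Put vm8 (22 vCPU) in host 4; 17 vCPU remain.
Put vm9 (26 vCPU) in host 5; 38 vCPU remain.
Put vm10 (24 vCPU) in host 5; 14 vCPU remain.
Put vm11 (26 vCPU) in host 6; 38 vCPU remain.
Put vm12 (23 vCPU) in host 6; 15 vCPU remain.
Put vm13 (27 vCPU) in host 7; 37 vCPU remain.
Put vm14 (25 vCPU) in host 7; 12 vCPU remain.
Put vm15 (24 vCPU) in host 8; 40 vCPU remain.
Put vm16 (24 vCPU) in host 8; 16 vCPU remain.
8 hosts × 64 vCPU = 512 vCPU; used 396 vCPU; unused 116 vCPU.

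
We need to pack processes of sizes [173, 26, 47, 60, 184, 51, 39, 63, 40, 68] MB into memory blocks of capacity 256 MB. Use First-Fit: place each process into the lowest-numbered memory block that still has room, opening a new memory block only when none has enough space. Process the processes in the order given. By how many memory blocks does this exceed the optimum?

1

First-Fit: [173,26,47] [60,184] [51,39,63,40] [68] → 4 memory blocks.
Total size 751 MB; any packing needs at least ⌈751/256⌉ = 3 memory blocks.
An optimal packing achieves that bound: [184,68] [173,51,26] [63,60,47,40,39] → 3 memory blocks.
Excess: 4 − 3 = 1.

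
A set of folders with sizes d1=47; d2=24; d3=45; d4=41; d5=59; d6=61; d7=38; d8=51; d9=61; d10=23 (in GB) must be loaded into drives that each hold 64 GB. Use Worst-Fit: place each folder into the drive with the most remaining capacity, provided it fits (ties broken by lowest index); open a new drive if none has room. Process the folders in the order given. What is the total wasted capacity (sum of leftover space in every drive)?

Put d1 (47 GB) in drive 1; 17 GB remain.
Put d2 (24 GB) in drive 2; 40 GB remain.
Put d3 (45 GB) in drive 3; 19 GB remain.
Put d4 (41 GB) in drive 4; 23 GB remain.
Put d5 (59 GB) in drive 5; 5 GB remain.
Put d6 (61 GB) in drive 6; 3 GB remain.
Put d7 (38 GB) in drive 2; 2 GB remain.
Put d8 (51 GB) in drive 7; 13 GB remain.
Put d9 (61 GB) in drive 8; 3 GB remain.
Put d10 (23 GB) in drive 4; 0 GB remain.
8 drives × 64 GB = 512 GB; used 450 GB; unused 62 GB.

62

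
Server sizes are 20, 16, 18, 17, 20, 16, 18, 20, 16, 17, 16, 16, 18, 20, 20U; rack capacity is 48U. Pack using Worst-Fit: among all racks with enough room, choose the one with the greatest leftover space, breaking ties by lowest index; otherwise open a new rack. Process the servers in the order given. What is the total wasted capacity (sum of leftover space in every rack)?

116

rack 1: place 20U, 28U left
rack 1: place 16U, 12U left
rack 2: place 18U, 30U left
rack 2: place 17U, 13U left
rack 3: place 20U, 28U left
rack 3: place 16U, 12U left
rack 4: place 18U, 30U left
rack 4: place 20U, 10U left
rack 5: place 16U, 32U left
rack 5: place 17U, 15U left
rack 6: place 16U, 32U left
rack 6: place 16U, 16U left
rack 7: place 18U, 30U left
rack 7: place 20U, 10U left
rack 8: place 20U, 28U left
8 racks × 48U = 384U; used 268U; unused 116U.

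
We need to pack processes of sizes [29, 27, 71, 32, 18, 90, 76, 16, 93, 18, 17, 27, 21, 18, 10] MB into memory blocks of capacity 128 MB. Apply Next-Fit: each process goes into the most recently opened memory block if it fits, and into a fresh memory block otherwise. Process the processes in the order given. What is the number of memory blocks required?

6 memory blocks

memory block 1: place 29 MB, 99 MB left
memory block 1: place 27 MB, 72 MB left
memory block 1: place 71 MB, 1 MB left
memory block 2: place 32 MB, 96 MB left
memory block 2: place 18 MB, 78 MB left
memory block 3: place 90 MB, 38 MB left
memory block 4: place 76 MB, 52 MB left
memory block 4: place 16 MB, 36 MB left
memory block 5: place 93 MB, 35 MB left
memory block 5: place 18 MB, 17 MB left
memory block 5: place 17 MB, 0 MB left
memory block 6: place 27 MB, 101 MB left
memory block 6: place 21 MB, 80 MB left
memory block 6: place 18 MB, 62 MB left
memory block 6: place 10 MB, 52 MB left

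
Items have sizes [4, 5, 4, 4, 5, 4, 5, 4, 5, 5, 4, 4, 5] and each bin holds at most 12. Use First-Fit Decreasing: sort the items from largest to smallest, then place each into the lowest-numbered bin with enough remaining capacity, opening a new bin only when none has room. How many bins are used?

6 bins

Sorted descending: 5, 5, 5, 5, 5, 5, 4, 4, 4, 4, 4, 4, 4.
5 → bin 1 (remaining 7)
5 → bin 1 (remaining 2)
5 → bin 2 (remaining 7)
5 → bin 2 (remaining 2)
5 → bin 3 (remaining 7)
5 → bin 3 (remaining 2)
4 → bin 4 (remaining 8)
4 → bin 4 (remaining 4)
4 → bin 4 (remaining 0)
4 → bin 5 (remaining 8)
4 → bin 5 (remaining 4)
4 → bin 5 (remaining 0)
4 → bin 6 (remaining 8)
Final bins: [5,5] [5,5] [5,5] [4,4,4] [4,4,4] [4].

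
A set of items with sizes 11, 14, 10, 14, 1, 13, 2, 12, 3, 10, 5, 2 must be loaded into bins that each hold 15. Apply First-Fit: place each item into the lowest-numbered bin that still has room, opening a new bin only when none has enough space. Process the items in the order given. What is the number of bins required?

7

11 → bin 1 (remaining 4)
14 → bin 2 (remaining 1)
10 → bin 3 (remaining 5)
14 → bin 4 (remaining 1)
1 → bin 1 (remaining 3)
13 → bin 5 (remaining 2)
2 → bin 1 (remaining 1)
12 → bin 6 (remaining 3)
3 → bin 3 (remaining 2)
10 → bin 7 (remaining 5)
5 → bin 7 (remaining 0)
2 → bin 3 (remaining 0)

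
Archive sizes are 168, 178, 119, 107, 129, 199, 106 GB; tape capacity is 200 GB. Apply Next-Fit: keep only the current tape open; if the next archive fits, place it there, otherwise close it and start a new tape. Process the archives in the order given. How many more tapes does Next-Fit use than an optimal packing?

0

Next-Fit: [168] [178] [119] [107] [129] [199] [106] → 7 tapes.
7 archives exceed 100 GB (half the capacity), and no two of those can share a tape, so at least 7 tapes are needed.
So 7 is already optimal.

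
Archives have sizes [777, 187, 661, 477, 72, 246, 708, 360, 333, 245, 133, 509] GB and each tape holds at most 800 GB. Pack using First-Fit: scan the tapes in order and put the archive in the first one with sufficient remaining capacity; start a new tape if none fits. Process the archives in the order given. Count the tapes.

tape 1: place 777 GB, 23 GB left
tape 2: place 187 GB, 613 GB left
tape 3: place 661 GB, 139 GB left
tape 2: place 477 GB, 136 GB left
tape 2: place 72 GB, 64 GB left
tape 4: place 246 GB, 554 GB left
tape 5: place 708 GB, 92 GB left
tape 4: place 360 GB, 194 GB left
tape 6: place 333 GB, 467 GB left
tape 6: place 245 GB, 222 GB left
tape 3: place 133 GB, 6 GB left
tape 7: place 509 GB, 291 GB left
Final tapes: [777] [187,477,72] [661,133] [246,360] [708] [333,245] [509].

7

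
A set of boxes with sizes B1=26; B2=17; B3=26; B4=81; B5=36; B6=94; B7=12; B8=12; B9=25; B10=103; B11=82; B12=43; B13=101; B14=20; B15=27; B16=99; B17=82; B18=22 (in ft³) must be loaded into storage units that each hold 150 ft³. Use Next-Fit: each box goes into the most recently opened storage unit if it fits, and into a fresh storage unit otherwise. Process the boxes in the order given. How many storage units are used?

storage unit 1: place B1 (26 ft³), 124 ft³ left
storage unit 1: place B2 (17 ft³), 107 ft³ left
storage unit 1: place B3 (26 ft³), 81 ft³ left
storage unit 1: place B4 (81 ft³), 0 ft³ left
storage unit 2: place B5 (36 ft³), 114 ft³ left
storage unit 2: place B6 (94 ft³), 20 ft³ left
storage unit 2: place B7 (12 ft³), 8 ft³ left
storage unit 3: place B8 (12 ft³), 138 ft³ left
storage unit 3: place B9 (25 ft³), 113 ft³ left
storage unit 3: place B10 (103 ft³), 10 ft³ left
storage unit 4: place B11 (82 ft³), 68 ft³ left
storage unit 4: place B12 (43 ft³), 25 ft³ left
storage unit 5: place B13 (101 ft³), 49 ft³ left
storage unit 5: place B14 (20 ft³), 29 ft³ left
storage unit 5: place B15 (27 ft³), 2 ft³ left
storage unit 6: place B16 (99 ft³), 51 ft³ left
storage unit 7: place B17 (82 ft³), 68 ft³ left
storage unit 7: place B18 (22 ft³), 46 ft³ left

7 storage units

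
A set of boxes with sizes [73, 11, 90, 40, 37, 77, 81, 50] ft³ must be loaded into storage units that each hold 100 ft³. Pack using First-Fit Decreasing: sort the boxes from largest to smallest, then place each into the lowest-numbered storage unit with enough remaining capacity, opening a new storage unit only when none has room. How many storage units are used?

Sorted descending: 90, 81, 77, 73, 50, 40, 37, 11.
90 ft³ → storage unit 1 (remaining 10 ft³)
81 ft³ → storage unit 2 (remaining 19 ft³)
77 ft³ → storage unit 3 (remaining 23 ft³)
73 ft³ → storage unit 4 (remaining 27 ft³)
50 ft³ → storage unit 5 (remaining 50 ft³)
40 ft³ → storage unit 5 (remaining 10 ft³)
37 ft³ → storage unit 6 (remaining 63 ft³)
11 ft³ → storage unit 2 (remaining 8 ft³)
Final storage units: [90] [81,11] [77] [73] [50,40] [37].

6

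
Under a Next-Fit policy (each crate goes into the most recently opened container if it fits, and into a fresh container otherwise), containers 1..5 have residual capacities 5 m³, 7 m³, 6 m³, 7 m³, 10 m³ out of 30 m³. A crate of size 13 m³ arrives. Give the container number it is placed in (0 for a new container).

Next-Fit only looks at container 5, which has 10 m³ free.
13 m³ does not fit, so a new container is opened.

0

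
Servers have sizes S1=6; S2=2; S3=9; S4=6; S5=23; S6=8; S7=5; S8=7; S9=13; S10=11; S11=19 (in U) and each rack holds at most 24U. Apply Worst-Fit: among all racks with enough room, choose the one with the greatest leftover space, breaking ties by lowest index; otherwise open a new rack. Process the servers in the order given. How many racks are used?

rack 1: place S1 (6U), 18U left
rack 1: place S2 (2U), 16U left
rack 1: place S3 (9U), 7U left
rack 1: place S4 (6U), 1U left
rack 2: place S5 (23U), 1U left
rack 3: place S6 (8U), 16U left
rack 3: place S7 (5U), 11U left
rack 3: place S8 (7U), 4U left
rack 4: place S9 (13U), 11U left
rack 4: place S10 (11U), 0U left
rack 5: place S11 (19U), 5U left

5 racks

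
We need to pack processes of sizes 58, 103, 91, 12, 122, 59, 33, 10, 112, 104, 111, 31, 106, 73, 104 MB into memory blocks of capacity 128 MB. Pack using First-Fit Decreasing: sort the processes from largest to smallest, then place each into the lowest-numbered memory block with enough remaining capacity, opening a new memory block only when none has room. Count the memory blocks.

10

Sorted descending: 122, 112, 111, 106, 104, 104, 103, 91, 73, 59, 58, 33, 31, 12, 10.
memory block 1: place 122 MB, 6 MB left
memory block 2: place 112 MB, 16 MB left
memory block 3: place 111 MB, 17 MB left
memory block 4: place 106 MB, 22 MB left
memory block 5: place 104 MB, 24 MB left
memory block 6: place 104 MB, 24 MB left
memory block 7: place 103 MB, 25 MB left
memory block 8: place 91 MB, 37 MB left
memory block 9: place 73 MB, 55 MB left
memory block 10: place 59 MB, 69 MB left
memory block 10: place 58 MB, 11 MB left
memory block 8: place 33 MB, 4 MB left
memory block 9: place 31 MB, 24 MB left
memory block 2: place 12 MB, 4 MB left
memory block 3: place 10 MB, 7 MB left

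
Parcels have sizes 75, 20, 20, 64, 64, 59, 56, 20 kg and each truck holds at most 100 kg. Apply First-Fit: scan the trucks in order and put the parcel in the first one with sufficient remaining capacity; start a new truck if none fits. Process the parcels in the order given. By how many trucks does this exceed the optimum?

First-Fit: [75,20] [20,64] [64,20] [59] [56] → 5 trucks.
5 parcels exceed 50 kg (half the capacity), and no two of those can share a truck, so at least 5 trucks are needed.
So 5 is already optimal.

0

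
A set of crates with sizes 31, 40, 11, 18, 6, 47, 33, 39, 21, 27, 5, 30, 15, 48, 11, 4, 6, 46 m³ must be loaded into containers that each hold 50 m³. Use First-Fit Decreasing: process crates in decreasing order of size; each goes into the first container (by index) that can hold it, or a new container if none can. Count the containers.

Sorted descending: 48, 47, 46, 40, 39, 33, 31, 30, 27, 21, 18, 15, 11, 11, 6, 6, 5, 4.
Put 48 m³ in container 1; 2 m³ remain.
Put 47 m³ in container 2; 3 m³ remain.
Put 46 m³ in container 3; 4 m³ remain.
Put 40 m³ in container 4; 10 m³ remain.
Put 39 m³ in container 5; 11 m³ remain.
Put 33 m³ in container 6; 17 m³ remain.
Put 31 m³ in container 7; 19 m³ remain.
Put 30 m³ in container 8; 20 m³ remain.
Put 27 m³ in container 9; 23 m³ remain.
Put 21 m³ in container 9; 2 m³ remain.
Put 18 m³ in container 7; 1 m³ remain.
Put 15 m³ in container 6; 2 m³ remain.
Put 11 m³ in container 5; 0 m³ remain.
Put 11 m³ in container 8; 9 m³ remain.
Put 6 m³ in container 4; 4 m³ remain.
Put 6 m³ in container 8; 3 m³ remain.
Put 5 m³ in container 10; 45 m³ remain.
Put 4 m³ in container 3; 0 m³ remain.

10 containers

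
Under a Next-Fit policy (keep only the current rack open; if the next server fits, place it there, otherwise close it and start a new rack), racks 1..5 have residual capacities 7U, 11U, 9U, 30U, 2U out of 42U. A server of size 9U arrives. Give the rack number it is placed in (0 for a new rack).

Next-Fit only looks at rack 5, which has 2U free.
9U does not fit, so a new rack is opened.

0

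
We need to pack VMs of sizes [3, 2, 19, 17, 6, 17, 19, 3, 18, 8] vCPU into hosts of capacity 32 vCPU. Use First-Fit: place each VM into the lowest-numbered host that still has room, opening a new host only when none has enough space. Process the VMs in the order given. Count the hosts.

5 hosts

host 1: place 3 vCPU, 29 vCPU left
host 1: place 2 vCPU, 27 vCPU left
host 1: place 19 vCPU, 8 vCPU left
host 2: place 17 vCPU, 15 vCPU left
host 1: place 6 vCPU, 2 vCPU left
host 3: place 17 vCPU, 15 vCPU left
host 4: place 19 vCPU, 13 vCPU left
host 2: place 3 vCPU, 12 vCPU left
host 5: place 18 vCPU, 14 vCPU left
host 2: place 8 vCPU, 4 vCPU left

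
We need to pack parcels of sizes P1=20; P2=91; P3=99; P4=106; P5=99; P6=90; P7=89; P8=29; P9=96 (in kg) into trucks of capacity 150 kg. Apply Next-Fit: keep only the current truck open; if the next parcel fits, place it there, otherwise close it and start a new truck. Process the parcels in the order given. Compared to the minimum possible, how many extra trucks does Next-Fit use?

Next-Fit: [20,91] [99] [106] [99] [90] [89,29] [96] → 7 trucks.
7 parcels exceed 75 kg (half the capacity), and no two of those can share a truck, so at least 7 trucks are needed.
So 7 is already optimal.

0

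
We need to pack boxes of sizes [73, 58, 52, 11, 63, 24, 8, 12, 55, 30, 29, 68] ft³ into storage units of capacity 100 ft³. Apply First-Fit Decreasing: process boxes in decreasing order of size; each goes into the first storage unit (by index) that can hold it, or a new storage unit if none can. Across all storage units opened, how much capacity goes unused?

Sorted descending: 73, 68, 63, 58, 55, 52, 30, 29, 24, 12, 11, 8.
73 ft³ → storage unit 1 (remaining 27 ft³)
68 ft³ → storage unit 2 (remaining 32 ft³)
63 ft³ → storage unit 3 (remaining 37 ft³)
58 ft³ → storage unit 4 (remaining 42 ft³)
55 ft³ → storage unit 5 (remaining 45 ft³)
52 ft³ → storage unit 6 (remaining 48 ft³)
30 ft³ → storage unit 2 (remaining 2 ft³)
29 ft³ → storage unit 3 (remaining 8 ft³)
24 ft³ → storage unit 1 (remaining 3 ft³)
12 ft³ → storage unit 4 (remaining 30 ft³)
11 ft³ → storage unit 4 (remaining 19 ft³)
8 ft³ → storage unit 3 (remaining 0 ft³)
6 storage units × 100 ft³ = 600 ft³; used 483 ft³; unused 117 ft³.

117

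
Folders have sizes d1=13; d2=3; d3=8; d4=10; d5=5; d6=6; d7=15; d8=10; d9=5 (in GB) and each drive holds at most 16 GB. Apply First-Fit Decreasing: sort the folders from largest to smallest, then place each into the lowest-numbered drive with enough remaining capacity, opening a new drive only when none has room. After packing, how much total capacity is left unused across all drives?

5

Sorted descending: 15, 13, 10, 10, 8, 6, 5, 5, 3.
Put 15 GB in drive 1; 1 GB remain.
Put 13 GB in drive 2; 3 GB remain.
Put 10 GB in drive 3; 6 GB remain.
Put 10 GB in drive 4; 6 GB remain.
Put 8 GB in drive 5; 8 GB remain.
Put 6 GB in drive 3; 0 GB remain.
Put 5 GB in drive 4; 1 GB remain.
Put 5 GB in drive 5; 3 GB remain.
Put 3 GB in drive 2; 0 GB remain.
5 drives × 16 GB = 80 GB; used 75 GB; unused 5 GB.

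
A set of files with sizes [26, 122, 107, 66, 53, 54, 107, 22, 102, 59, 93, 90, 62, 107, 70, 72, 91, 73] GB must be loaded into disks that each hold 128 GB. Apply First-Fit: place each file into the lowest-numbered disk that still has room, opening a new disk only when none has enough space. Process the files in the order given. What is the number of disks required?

14 disks

Put 26 GB in disk 1; 102 GB remain.
Put 122 GB in disk 2; 6 GB remain.
Put 107 GB in disk 3; 21 GB remain.
Put 66 GB in disk 1; 36 GB remain.
Put 53 GB in disk 4; 75 GB remain.
Put 54 GB in disk 4; 21 GB remain.
Put 107 GB in disk 5; 21 GB remain.
Put 22 GB in disk 1; 14 GB remain.
Put 102 GB in disk 6; 26 GB remain.
Put 59 GB in disk 7; 69 GB remain.
Put 93 GB in disk 8; 35 GB remain.
Put 90 GB in disk 9; 38 GB remain.
Put 62 GB in disk 7; 7 GB remain.
Put 107 GB in disk 10; 21 GB remain.
Put 70 GB in disk 11; 58 GB remain.
Put 72 GB in disk 12; 56 GB remain.
Put 91 GB in disk 13; 37 GB remain.
Put 73 GB in disk 14; 55 GB remain.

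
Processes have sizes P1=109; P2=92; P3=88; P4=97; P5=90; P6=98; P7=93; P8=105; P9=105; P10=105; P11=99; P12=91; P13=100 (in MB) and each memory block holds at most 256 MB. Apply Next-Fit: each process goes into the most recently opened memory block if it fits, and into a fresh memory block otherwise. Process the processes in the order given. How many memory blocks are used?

7

memory block 1: place P1 (109 MB), 147 MB left
memory block 1: place P2 (92 MB), 55 MB left
memory block 2: place P3 (88 MB), 168 MB left
memory block 2: place P4 (97 MB), 71 MB left
memory block 3: place P5 (90 MB), 166 MB left
memory block 3: place P6 (98 MB), 68 MB left
memory block 4: place P7 (93 MB), 163 MB left
memory block 4: place P8 (105 MB), 58 MB left
memory block 5: place P9 (105 MB), 151 MB left
memory block 5: place P10 (105 MB), 46 MB left
memory block 6: place P11 (99 MB), 157 MB left
memory block 6: place P12 (91 MB), 66 MB left
memory block 7: place P13 (100 MB), 156 MB left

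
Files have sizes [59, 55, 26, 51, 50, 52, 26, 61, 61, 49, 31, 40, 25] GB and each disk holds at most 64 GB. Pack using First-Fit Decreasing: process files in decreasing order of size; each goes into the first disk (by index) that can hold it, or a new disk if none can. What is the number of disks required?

11 disks

Sorted descending: 61, 61, 59, 55, 52, 51, 50, 49, 40, 31, 26, 26, 25.
Put 61 GB in disk 1; 3 GB remain.
Put 61 GB in disk 2; 3 GB remain.
Put 59 GB in disk 3; 5 GB remain.
Put 55 GB in disk 4; 9 GB remain.
Put 52 GB in disk 5; 12 GB remain.
Put 51 GB in disk 6; 13 GB remain.
Put 50 GB in disk 7; 14 GB remain.
Put 49 GB in disk 8; 15 GB remain.
Put 40 GB in disk 9; 24 GB remain.
Put 31 GB in disk 10; 33 GB remain.
Put 26 GB in disk 10; 7 GB remain.
Put 26 GB in disk 11; 38 GB remain.
Put 25 GB in disk 11; 13 GB remain.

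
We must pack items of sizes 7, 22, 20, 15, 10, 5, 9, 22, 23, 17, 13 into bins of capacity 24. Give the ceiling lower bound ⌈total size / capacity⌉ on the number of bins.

7

Total size = 7 + 22 + 20 + 15 + 10 + 5 + 9 + 22 + 23 + 17 + 13 = 163.
⌈163 / 24⌉ = 7.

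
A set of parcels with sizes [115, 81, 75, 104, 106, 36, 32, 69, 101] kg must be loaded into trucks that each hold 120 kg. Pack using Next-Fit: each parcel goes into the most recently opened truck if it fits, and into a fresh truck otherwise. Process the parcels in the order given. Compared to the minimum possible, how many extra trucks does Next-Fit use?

Next-Fit: [115] [81] [75] [104] [106] [36,32] [69] [101] → 8 trucks.
7 parcels exceed 60 kg (half the capacity), and no two of those can share a truck, so at least 7 trucks are needed.
An optimal packing achieves that bound: [115] [106] [104] [101] [81,36] [75,32] [69] → 7 trucks.
Excess: 8 − 7 = 1.

1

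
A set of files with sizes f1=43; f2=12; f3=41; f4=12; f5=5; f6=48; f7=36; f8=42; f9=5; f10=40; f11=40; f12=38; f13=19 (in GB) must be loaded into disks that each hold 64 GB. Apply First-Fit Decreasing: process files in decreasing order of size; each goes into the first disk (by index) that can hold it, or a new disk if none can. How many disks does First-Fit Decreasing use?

Sorted descending: 48, 43, 42, 41, 40, 40, 38, 36, 19, 12, 12, 5, 5.
disk 1: place 48 GB, 16 GB left
disk 2: place 43 GB, 21 GB left
disk 3: place 42 GB, 22 GB left
disk 4: place 41 GB, 23 GB left
disk 5: place 40 GB, 24 GB left
disk 6: place 40 GB, 24 GB left
disk 7: place 38 GB, 26 GB left
disk 8: place 36 GB, 28 GB left
disk 2: place 19 GB, 2 GB left
disk 1: place 12 GB, 4 GB left
disk 3: place 12 GB, 10 GB left
disk 3: place 5 GB, 5 GB left
disk 3: place 5 GB, 0 GB left

8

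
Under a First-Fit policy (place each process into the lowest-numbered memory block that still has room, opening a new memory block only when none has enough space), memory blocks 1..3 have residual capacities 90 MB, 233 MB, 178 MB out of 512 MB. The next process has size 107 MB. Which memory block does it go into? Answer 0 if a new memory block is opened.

Memory blocks with room: memory block 2 (233 MB), memory block 3 (178 MB).
The first with room is memory block 2.

2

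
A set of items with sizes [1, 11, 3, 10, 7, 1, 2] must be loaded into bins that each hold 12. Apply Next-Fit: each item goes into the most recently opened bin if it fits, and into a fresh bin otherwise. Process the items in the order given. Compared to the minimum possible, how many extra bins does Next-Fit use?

1

Next-Fit: [1,11] [3] [10] [7,1,2] → 4 bins.
Total size 35; any packing needs at least ⌈35/12⌉ = 3 bins.
An optimal packing achieves that bound: [11,1] [10,2] [7,3,1] → 3 bins.
Excess: 4 − 3 = 1.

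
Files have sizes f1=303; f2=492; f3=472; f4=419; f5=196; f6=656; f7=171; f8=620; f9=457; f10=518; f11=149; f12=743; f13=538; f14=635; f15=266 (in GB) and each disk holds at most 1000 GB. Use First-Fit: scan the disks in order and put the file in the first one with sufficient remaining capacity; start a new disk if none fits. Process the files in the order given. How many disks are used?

8 disks

disk 1: place f1 (303 GB), 697 GB left
disk 1: place f2 (492 GB), 205 GB left
disk 2: place f3 (472 GB), 528 GB left
disk 2: place f4 (419 GB), 109 GB left
disk 1: place f5 (196 GB), 9 GB left
disk 3: place f6 (656 GB), 344 GB left
disk 3: place f7 (171 GB), 173 GB left
disk 4: place f8 (620 GB), 380 GB left
disk 5: place f9 (457 GB), 543 GB left
disk 5: place f10 (518 GB), 25 GB left
disk 3: place f11 (149 GB), 24 GB left
disk 6: place f12 (743 GB), 257 GB left
disk 7: place f13 (538 GB), 462 GB left
disk 8: place f14 (635 GB), 365 GB left
disk 4: place f15 (266 GB), 114 GB left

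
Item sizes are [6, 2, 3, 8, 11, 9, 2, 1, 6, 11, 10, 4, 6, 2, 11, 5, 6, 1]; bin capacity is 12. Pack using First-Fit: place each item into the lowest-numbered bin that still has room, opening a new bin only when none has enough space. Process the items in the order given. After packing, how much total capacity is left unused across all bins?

16

bin 1: place 6, 6 left
bin 1: place 2, 4 left
bin 1: place 3, 1 left
bin 2: place 8, 4 left
bin 3: place 11, 1 left
bin 4: place 9, 3 left
bin 2: place 2, 2 left
bin 1: place 1, 0 left
bin 5: place 6, 6 left
bin 6: place 11, 1 left
bin 7: place 10, 2 left
bin 5: place 4, 2 left
bin 8: place 6, 6 left
bin 2: place 2, 0 left
bin 9: place 11, 1 left
bin 8: place 5, 1 left
bin 10: place 6, 6 left
bin 3: place 1, 0 left
10 bins × 12 = 120; used 104; unused 16.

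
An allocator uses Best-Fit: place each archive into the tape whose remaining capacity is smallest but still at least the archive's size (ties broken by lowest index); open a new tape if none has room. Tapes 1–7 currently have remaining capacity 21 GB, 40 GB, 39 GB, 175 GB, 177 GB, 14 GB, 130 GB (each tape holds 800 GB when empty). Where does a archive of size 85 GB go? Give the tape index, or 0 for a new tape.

7

Tapes with room: tape 4 (175 GB), tape 5 (177 GB), tape 7 (130 GB).
Tightest fit is tape 7 with 130 GB free.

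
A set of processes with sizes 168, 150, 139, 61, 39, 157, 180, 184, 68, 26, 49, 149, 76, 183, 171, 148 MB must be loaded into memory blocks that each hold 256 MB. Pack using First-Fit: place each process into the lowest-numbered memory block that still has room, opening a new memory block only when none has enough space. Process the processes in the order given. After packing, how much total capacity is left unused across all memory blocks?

Put 168 MB in memory block 1; 88 MB remain.
Put 150 MB in memory block 2; 106 MB remain.
Put 139 MB in memory block 3; 117 MB remain.
Put 61 MB in memory block 1; 27 MB remain.
Put 39 MB in memory block 2; 67 MB remain.
Put 157 MB in memory block 4; 99 MB remain.
Put 180 MB in memory block 5; 76 MB remain.
Put 184 MB in memory block 6; 72 MB remain.
Put 68 MB in memory block 3; 49 MB remain.
Put 26 MB in memory block 1; 1 MB remain.
Put 49 MB in memory block 2; 18 MB remain.
Put 149 MB in memory block 7; 107 MB remain.
Put 76 MB in memory block 4; 23 MB remain.
Put 183 MB in memory block 8; 73 MB remain.
Put 171 MB in memory block 9; 85 MB remain.
Put 148 MB in memory block 10; 108 MB remain.
10 memory blocks × 256 MB = 2560 MB; used 1948 MB; unused 612 MB.

612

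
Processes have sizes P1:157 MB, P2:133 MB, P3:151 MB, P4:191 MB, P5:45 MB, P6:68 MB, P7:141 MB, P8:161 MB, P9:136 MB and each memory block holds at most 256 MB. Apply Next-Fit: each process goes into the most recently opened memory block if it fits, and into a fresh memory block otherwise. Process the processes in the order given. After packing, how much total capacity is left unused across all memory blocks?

P1 (157 MB) → memory block 1 (remaining 99 MB)
P2 (133 MB) → memory block 2 (remaining 123 MB)
P3 (151 MB) → memory block 3 (remaining 105 MB)
P4 (191 MB) → memory block 4 (remaining 65 MB)
P5 (45 MB) → memory block 4 (remaining 20 MB)
P6 (68 MB) → memory block 5 (remaining 188 MB)
P7 (141 MB) → memory block 5 (remaining 47 MB)
P8 (161 MB) → memory block 6 (remaining 95 MB)
P9 (136 MB) → memory block 7 (remaining 120 MB)
7 memory blocks × 256 MB = 1792 MB; used 1183 MB; unused 609 MB.

609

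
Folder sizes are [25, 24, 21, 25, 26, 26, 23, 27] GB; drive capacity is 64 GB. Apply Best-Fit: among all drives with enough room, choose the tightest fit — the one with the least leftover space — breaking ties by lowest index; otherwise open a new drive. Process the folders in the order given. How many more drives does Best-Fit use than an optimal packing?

0

Best-Fit: [25,24] [21,25] [26,26] [23,27] → 4 drives.
Total size 197 GB; any packing needs at least ⌈197/64⌉ = 4 drives.
So 4 is already optimal.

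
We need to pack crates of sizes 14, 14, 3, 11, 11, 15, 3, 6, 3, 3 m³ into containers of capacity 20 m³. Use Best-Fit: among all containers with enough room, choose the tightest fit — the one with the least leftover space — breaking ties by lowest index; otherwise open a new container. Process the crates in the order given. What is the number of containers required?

5

container 1: place 14 m³, 6 m³ left
container 2: place 14 m³, 6 m³ left
container 1: place 3 m³, 3 m³ left
container 3: place 11 m³, 9 m³ left
container 4: place 11 m³, 9 m³ left
container 5: place 15 m³, 5 m³ left
container 1: place 3 m³, 0 m³ left
container 2: place 6 m³, 0 m³ left
container 5: place 3 m³, 2 m³ left
container 3: place 3 m³, 6 m³ left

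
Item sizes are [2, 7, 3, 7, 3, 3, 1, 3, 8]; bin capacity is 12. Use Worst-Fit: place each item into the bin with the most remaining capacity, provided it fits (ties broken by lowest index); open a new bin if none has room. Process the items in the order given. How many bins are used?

4

bin 1: place 2, 10 left
bin 1: place 7, 3 left
bin 1: place 3, 0 left
bin 2: place 7, 5 left
bin 2: place 3, 2 left
bin 3: place 3, 9 left
bin 3: place 1, 8 left
bin 3: place 3, 5 left
bin 4: place 8, 4 left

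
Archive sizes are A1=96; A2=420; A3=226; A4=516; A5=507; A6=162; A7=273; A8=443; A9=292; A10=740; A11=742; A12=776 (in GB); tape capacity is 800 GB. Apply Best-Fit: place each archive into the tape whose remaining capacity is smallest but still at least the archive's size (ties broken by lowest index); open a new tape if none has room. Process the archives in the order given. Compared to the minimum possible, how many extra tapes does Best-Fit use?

Best-Fit: [96,420,226] [516,162] [507,273] [443,292] [740] [742] [776] → 7 tapes.
Total size 5193 GB; any packing needs at least ⌈5193/800⌉ = 7 tapes.
So 7 is already optimal.

0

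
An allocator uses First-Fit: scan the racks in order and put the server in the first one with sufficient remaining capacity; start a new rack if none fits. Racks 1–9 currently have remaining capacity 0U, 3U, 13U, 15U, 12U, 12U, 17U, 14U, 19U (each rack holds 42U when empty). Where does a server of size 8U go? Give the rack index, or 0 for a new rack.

Racks with room: rack 3 (13U), rack 4 (15U), rack 5 (12U), rack 6 (12U), rack 7 (17U), rack 8 (14U), rack 9 (19U).
The first with room is rack 3.

3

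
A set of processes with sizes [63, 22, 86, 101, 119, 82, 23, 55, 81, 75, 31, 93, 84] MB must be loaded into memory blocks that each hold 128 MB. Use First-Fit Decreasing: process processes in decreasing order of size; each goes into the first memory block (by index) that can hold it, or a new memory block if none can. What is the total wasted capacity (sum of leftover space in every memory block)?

237

Sorted descending: 119, 101, 93, 86, 84, 82, 81, 75, 63, 55, 31, 23, 22.
Put 119 MB in memory block 1; 9 MB remain.
Put 101 MB in memory block 2; 27 MB remain.
Put 93 MB in memory block 3; 35 MB remain.
Put 86 MB in memory block 4; 42 MB remain.
Put 84 MB in memory block 5; 44 MB remain.
Put 82 MB in memory block 6; 46 MB remain.
Put 81 MB in memory block 7; 47 MB remain.
Put 75 MB in memory block 8; 53 MB remain.
Put 63 MB in memory block 9; 65 MB remain.
Put 55 MB in memory block 9; 10 MB remain.
Put 31 MB in memory block 3; 4 MB remain.
Put 23 MB in memory block 2; 4 MB remain.
Put 22 MB in memory block 4; 20 MB remain.
9 memory blocks × 128 MB = 1152 MB; used 915 MB; unused 237 MB.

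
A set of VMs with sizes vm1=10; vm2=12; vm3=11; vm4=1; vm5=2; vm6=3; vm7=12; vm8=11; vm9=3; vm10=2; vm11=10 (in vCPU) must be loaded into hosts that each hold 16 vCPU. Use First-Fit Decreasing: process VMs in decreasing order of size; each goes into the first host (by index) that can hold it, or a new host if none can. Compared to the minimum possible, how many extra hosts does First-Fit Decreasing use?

0

First-Fit Decreasing: [12,3,1] [12,3] [11,2,2] [11] [10] [10] → 6 hosts.
6 VMs exceed 8 vCPU (half the capacity), and no two of those can share a host, so at least 6 hosts are needed.
So 6 is already optimal.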